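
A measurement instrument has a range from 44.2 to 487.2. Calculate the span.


Span = upper range - lower range.
Span = 487.2 - (44.2)
Span = 443.0

443.0


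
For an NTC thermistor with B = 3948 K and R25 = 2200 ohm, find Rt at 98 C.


NTC thermistor equation: Rt = R25 * exp(B * (1/T - 1/T25)).
T in Kelvin: 371.15 K, T25 = 298.15 K
1/T - 1/T25 = 1/371.15 - 1/298.15 = -0.00065969
B * (1/T - 1/T25) = 3948 * -0.00065969 = -2.6044
Rt = 2200 * exp(-2.6044) = 162.7 ohm

162.7 ohm


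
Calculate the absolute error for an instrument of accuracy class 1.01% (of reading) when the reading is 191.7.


Absolute error = (accuracy% / 100) * reading.
Error = (1.01 / 100) * 191.7
Error = 0.0101 * 191.7
Error = 1.9362

1.9362


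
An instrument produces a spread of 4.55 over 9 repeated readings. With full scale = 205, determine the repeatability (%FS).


Repeatability = (spread / full scale) * 100%.
R = (4.55 / 205) * 100
R = 2.22 %FS

2.22 %FS


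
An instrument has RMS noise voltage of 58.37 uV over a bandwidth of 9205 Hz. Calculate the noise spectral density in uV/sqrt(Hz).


Noise spectral density = Vrms / sqrt(BW).
NSD = 58.37 / sqrt(9205)
NSD = 58.37 / 95.9427
NSD = 0.6084 uV/sqrt(Hz)

0.6084 uV/sqrt(Hz)


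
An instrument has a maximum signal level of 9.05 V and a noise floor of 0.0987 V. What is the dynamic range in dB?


Dynamic range = 20 * log10(Vmax / Vnoise).
DR = 20 * log10(9.05 / 0.0987)
DR = 20 * log10(91.69)
DR = 39.25 dB

39.25 dB


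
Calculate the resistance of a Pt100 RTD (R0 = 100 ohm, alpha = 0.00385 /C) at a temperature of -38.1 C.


The RTD equation: Rt = R0 * (1 + alpha * T).
Rt = 100 * (1 + 0.00385 * -38.1)
Rt = 100 * (1 + -0.146685)
Rt = 100 * 0.853315
Rt = 85.332 ohm

85.332 ohm


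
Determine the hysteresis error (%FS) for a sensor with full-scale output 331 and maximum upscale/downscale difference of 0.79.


Hysteresis = (max difference / full scale) * 100%.
H = (0.79 / 331) * 100
H = 0.239 %FS

0.239 %FS


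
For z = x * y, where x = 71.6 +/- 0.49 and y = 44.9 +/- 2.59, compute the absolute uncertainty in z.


For a product z = x*y, the relative uncertainty is:
uz/z = sqrt((ux/x)^2 + (uy/y)^2)
Relative uncertainties: ux/x = 0.49/71.6 = 0.006844
uy/y = 2.59/44.9 = 0.057684
z = 71.6 * 44.9 = 3214.8
uz = 3214.8 * sqrt(0.006844^2 + 0.057684^2) = 186.745

186.745


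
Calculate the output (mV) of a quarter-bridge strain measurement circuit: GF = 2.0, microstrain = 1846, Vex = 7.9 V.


Quarter bridge output: Vout = (GF * epsilon * Vex) / 4.
Vout = (2.0 * 1846e-6 * 7.9) / 4
Vout = 0.0291668 / 4 V
Vout = 0.0072917 V = 7.2917 mV

7.2917 mV


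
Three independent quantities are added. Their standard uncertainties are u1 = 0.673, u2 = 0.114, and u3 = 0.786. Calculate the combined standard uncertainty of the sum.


For a sum of independent quantities, uc = sqrt(u1^2 + u2^2 + u3^2).
uc = sqrt(0.673^2 + 0.114^2 + 0.786^2)
uc = sqrt(0.452929 + 0.012996 + 0.617796)
uc = 1.041

1.041


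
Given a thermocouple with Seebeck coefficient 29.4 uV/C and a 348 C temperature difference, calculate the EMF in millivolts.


The thermocouple output V = sensitivity * dT.
V = 29.4 uV/C * 348 C
V = 10231.2 uV
V = 10.231 mV

10.231 mV


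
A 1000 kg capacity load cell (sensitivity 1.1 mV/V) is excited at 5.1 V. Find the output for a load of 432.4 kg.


Vout = rated_output * Vex * (load / capacity).
Vout = 1.1 * 5.1 * (432.4 / 1000)
Vout = 1.1 * 5.1 * 0.4324
Vout = 2.426 mV

2.426 mV


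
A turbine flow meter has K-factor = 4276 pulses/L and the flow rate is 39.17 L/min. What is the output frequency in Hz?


Frequency = K * Q / 60 (converting L/min to L/s).
f = 4276 * 39.17 / 60
f = 167490.92 / 60
f = 2791.52 Hz

2791.52 Hz


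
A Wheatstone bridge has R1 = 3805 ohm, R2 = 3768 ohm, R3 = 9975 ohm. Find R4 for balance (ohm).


At balance: R1*R4 = R2*R3, so R4 = R2*R3/R1.
R4 = 3768 * 9975 / 3805
R4 = 37585800 / 3805
R4 = 9878.0 ohm

9878.0 ohm


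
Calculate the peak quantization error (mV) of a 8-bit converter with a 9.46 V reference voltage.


The maximum quantization error is +/- LSB/2.
LSB = Vref / 2^n = 9.46 / 256 = 0.03695313 V
Max error = LSB / 2 = 0.03695313 / 2 = 0.01847656 V
Max error = 18.4766 mV

18.4766 mV


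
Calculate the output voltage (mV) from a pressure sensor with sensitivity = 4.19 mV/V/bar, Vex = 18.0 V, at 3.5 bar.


Output = sensitivity * Vex * P.
Vout = 4.19 * 18.0 * 3.5
Vout = 75.42 * 3.5
Vout = 263.97 mV

263.97 mV


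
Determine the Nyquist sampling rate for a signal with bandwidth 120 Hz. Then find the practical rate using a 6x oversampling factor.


By Nyquist theorem, fs_min = 2 * fmax.
fs_min = 2 * 120 = 240 Hz
Practical rate = 6 * fs_min = 6 * 240 = 1440 Hz

fs_min = 240 Hz, fs_practical = 1440 Hz


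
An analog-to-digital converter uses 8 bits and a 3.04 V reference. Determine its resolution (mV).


The resolution (LSB) of an ADC is Vref / 2^n.
LSB = 3.04 / 2^8
LSB = 3.04 / 256
LSB = 0.011875 V = 11.875 mV

11.875 mV


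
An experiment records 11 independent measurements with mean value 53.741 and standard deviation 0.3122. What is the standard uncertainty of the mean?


The standard uncertainty for Type A evaluation is u = s / sqrt(n).
u = 0.3122 / sqrt(11)
u = 0.3122 / 3.3166
u = 0.0941

0.0941


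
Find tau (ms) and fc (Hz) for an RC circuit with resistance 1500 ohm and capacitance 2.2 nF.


Time constant: tau = R * C.
tau = 1500 * 2.20e-09 = 3.3e-06 s
tau = 0.0033 ms
Cutoff frequency: fc = 1 / (2*pi*R*C).
fc = 1 / (2*pi*3.3e-06) = 48228.77 Hz

tau = 0.0033 ms, fc = 48228.77 Hz


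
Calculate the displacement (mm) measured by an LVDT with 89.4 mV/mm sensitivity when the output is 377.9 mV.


Displacement = Vout / sensitivity.
d = 377.9 / 89.4
d = 4.227 mm

4.227 mm


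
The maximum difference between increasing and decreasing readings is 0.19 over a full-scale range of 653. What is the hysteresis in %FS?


Hysteresis = (max difference / full scale) * 100%.
H = (0.19 / 653) * 100
H = 0.029 %FS

0.029 %FS


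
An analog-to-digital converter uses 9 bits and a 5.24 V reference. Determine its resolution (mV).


The resolution (LSB) of an ADC is Vref / 2^n.
LSB = 5.24 / 2^9
LSB = 5.24 / 512
LSB = 0.01023438 V = 10.234375 mV

10.234375 mV


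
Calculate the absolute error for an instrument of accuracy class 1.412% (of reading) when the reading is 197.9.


Absolute error = (accuracy% / 100) * reading.
Error = (1.412 / 100) * 197.9
Error = 0.01412 * 197.9
Error = 2.7943

2.7943


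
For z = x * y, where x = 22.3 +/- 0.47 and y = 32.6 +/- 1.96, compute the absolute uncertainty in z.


For a product z = x*y, the relative uncertainty is:
uz/z = sqrt((ux/x)^2 + (uy/y)^2)
Relative uncertainties: ux/x = 0.47/22.3 = 0.021076
uy/y = 1.96/32.6 = 0.060123
z = 22.3 * 32.6 = 727.0
uz = 727.0 * sqrt(0.021076^2 + 0.060123^2) = 46.316

46.316


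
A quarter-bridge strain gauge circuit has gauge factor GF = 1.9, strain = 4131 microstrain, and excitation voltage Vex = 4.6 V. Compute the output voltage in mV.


Quarter bridge output: Vout = (GF * epsilon * Vex) / 4.
Vout = (1.9 * 4131e-6 * 4.6) / 4
Vout = 0.03610494 / 4 V
Vout = 0.00902623 V = 9.0262 mV

9.0262 mV


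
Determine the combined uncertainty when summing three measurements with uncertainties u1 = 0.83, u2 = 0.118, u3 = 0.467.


For a sum of independent quantities, uc = sqrt(u1^2 + u2^2 + u3^2).
uc = sqrt(0.83^2 + 0.118^2 + 0.467^2)
uc = sqrt(0.6889 + 0.013924 + 0.218089)
uc = 0.9596

0.9596


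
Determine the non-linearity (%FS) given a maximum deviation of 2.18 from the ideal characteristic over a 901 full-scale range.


Linearity error = (max deviation / full scale) * 100%.
Linearity = (2.18 / 901) * 100
Linearity = 0.242 %FS

0.242 %FS


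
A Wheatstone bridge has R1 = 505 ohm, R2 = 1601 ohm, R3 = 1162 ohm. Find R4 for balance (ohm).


At balance: R1*R4 = R2*R3, so R4 = R2*R3/R1.
R4 = 1601 * 1162 / 505
R4 = 1860362 / 505
R4 = 3683.89 ohm

3683.89 ohm


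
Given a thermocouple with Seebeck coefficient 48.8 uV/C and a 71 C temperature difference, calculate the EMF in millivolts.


The thermocouple output V = sensitivity * dT.
V = 48.8 uV/C * 71 C
V = 3464.8 uV
V = 3.465 mV

3.465 mV


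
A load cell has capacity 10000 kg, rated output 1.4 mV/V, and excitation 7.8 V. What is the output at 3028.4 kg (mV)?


Vout = rated_output * Vex * (load / capacity).
Vout = 1.4 * 7.8 * (3028.4 / 10000)
Vout = 1.4 * 7.8 * 0.30284
Vout = 3.307 mV

3.307 mV


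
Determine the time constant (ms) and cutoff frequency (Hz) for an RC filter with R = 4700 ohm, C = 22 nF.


Time constant: tau = R * C.
tau = 4700 * 2.20e-08 = 0.0001034 s
tau = 0.1034 ms
Cutoff frequency: fc = 1 / (2*pi*R*C).
fc = 1 / (2*pi*0.0001034) = 1539.22 Hz

tau = 0.1034 ms, fc = 1539.22 Hz


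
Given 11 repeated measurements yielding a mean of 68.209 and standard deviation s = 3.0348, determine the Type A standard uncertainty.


The standard uncertainty for Type A evaluation is u = s / sqrt(n).
u = 3.0348 / sqrt(11)
u = 3.0348 / 3.3166
u = 0.915

0.915


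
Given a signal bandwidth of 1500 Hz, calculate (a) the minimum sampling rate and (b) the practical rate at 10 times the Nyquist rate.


By Nyquist theorem, fs_min = 2 * fmax.
fs_min = 2 * 1500 = 3000 Hz
Practical rate = 10 * fs_min = 10 * 3000 = 30000 Hz

fs_min = 3000 Hz, fs_practical = 30000 Hz


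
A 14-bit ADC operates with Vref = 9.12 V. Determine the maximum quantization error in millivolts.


The maximum quantization error is +/- LSB/2.
LSB = Vref / 2^n = 9.12 / 16384 = 0.00055664 V
Max error = LSB / 2 = 0.00055664 / 2 = 0.00027832 V
Max error = 0.2783 mV

0.2783 mV


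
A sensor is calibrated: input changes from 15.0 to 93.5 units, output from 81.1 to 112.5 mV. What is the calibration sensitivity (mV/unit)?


Sensitivity = (y2 - y1) / (x2 - x1).
S = (112.5 - 81.1) / (93.5 - 15.0)
S = 31.4 / 78.5
S = 0.4 mV/unit

0.4 mV/unit


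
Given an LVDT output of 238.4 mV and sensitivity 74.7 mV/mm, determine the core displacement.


Displacement = Vout / sensitivity.
d = 238.4 / 74.7
d = 3.191 mm

3.191 mm


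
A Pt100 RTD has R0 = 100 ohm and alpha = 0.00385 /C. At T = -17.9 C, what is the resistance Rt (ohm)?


The RTD equation: Rt = R0 * (1 + alpha * T).
Rt = 100 * (1 + 0.00385 * -17.9)
Rt = 100 * (1 + -0.068915)
Rt = 100 * 0.931085
Rt = 93.109 ohm

93.109 ohm


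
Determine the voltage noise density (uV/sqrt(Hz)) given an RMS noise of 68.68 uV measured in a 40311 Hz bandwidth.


Noise spectral density = Vrms / sqrt(BW).
NSD = 68.68 / sqrt(40311)
NSD = 68.68 / 200.776
NSD = 0.3421 uV/sqrt(Hz)

0.3421 uV/sqrt(Hz)


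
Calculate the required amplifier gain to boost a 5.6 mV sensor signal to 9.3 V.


Gain = Vout / Vin (converting to same units).
G = 9.3 V / 5.6 mV
G = 9300.0 mV / 5.6 mV
G = 1660.71

1660.71


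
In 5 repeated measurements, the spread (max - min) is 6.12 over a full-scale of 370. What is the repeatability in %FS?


Repeatability = (spread / full scale) * 100%.
R = (6.12 / 370) * 100
R = 1.654 %FS

1.654 %FS


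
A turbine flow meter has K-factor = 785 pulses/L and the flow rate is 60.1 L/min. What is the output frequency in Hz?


Frequency = K * Q / 60 (converting L/min to L/s).
f = 785 * 60.1 / 60
f = 47178.5 / 60
f = 786.31 Hz

786.31 Hz


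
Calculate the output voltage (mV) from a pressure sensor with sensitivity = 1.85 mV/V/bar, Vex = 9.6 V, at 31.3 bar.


Output = sensitivity * Vex * P.
Vout = 1.85 * 9.6 * 31.3
Vout = 17.76 * 31.3
Vout = 555.89 mV

555.89 mV


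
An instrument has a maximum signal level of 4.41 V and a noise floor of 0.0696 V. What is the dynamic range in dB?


Dynamic range = 20 * log10(Vmax / Vnoise).
DR = 20 * log10(4.41 / 0.0696)
DR = 20 * log10(63.36)
DR = 36.04 dB

36.04 dB


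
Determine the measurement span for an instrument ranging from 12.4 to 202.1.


Span = upper range - lower range.
Span = 202.1 - (12.4)
Span = 189.7

189.7


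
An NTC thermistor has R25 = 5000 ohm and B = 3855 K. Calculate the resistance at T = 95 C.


NTC thermistor equation: Rt = R25 * exp(B * (1/T - 1/T25)).
T in Kelvin: 368.15 K, T25 = 298.15 K
1/T - 1/T25 = 1/368.15 - 1/298.15 = -0.00063773
B * (1/T - 1/T25) = 3855 * -0.00063773 = -2.4585
Rt = 5000 * exp(-2.4585) = 427.8 ohm

427.8 ohm


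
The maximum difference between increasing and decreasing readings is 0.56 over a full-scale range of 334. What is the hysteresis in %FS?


Hysteresis = (max difference / full scale) * 100%.
H = (0.56 / 334) * 100
H = 0.168 %FS

0.168 %FS


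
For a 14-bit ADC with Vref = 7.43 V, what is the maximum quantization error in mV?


The maximum quantization error is +/- LSB/2.
LSB = Vref / 2^n = 7.43 / 16384 = 0.00045349 V
Max error = LSB / 2 = 0.00045349 / 2 = 0.00022675 V
Max error = 0.2267 mV

0.2267 mV


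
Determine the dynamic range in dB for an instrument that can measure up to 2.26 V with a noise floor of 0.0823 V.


Dynamic range = 20 * log10(Vmax / Vnoise).
DR = 20 * log10(2.26 / 0.0823)
DR = 20 * log10(27.46)
DR = 28.77 dB

28.77 dB


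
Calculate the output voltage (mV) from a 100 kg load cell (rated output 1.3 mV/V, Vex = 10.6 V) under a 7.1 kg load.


Vout = rated_output * Vex * (load / capacity).
Vout = 1.3 * 10.6 * (7.1 / 100)
Vout = 1.3 * 10.6 * 0.071
Vout = 0.978 mV

0.978 mV


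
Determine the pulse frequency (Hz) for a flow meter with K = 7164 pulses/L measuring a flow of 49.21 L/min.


Frequency = K * Q / 60 (converting L/min to L/s).
f = 7164 * 49.21 / 60
f = 352540.44 / 60
f = 5875.67 Hz

5875.67 Hz


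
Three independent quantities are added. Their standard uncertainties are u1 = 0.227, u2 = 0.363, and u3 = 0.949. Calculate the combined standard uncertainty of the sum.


For a sum of independent quantities, uc = sqrt(u1^2 + u2^2 + u3^2).
uc = sqrt(0.227^2 + 0.363^2 + 0.949^2)
uc = sqrt(0.051529 + 0.131769 + 0.900601)
uc = 1.0411

1.0411


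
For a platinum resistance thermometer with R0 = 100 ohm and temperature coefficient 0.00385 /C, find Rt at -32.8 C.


The RTD equation: Rt = R0 * (1 + alpha * T).
Rt = 100 * (1 + 0.00385 * -32.8)
Rt = 100 * (1 + -0.12628)
Rt = 100 * 0.87372
Rt = 87.372 ohm

87.372 ohm


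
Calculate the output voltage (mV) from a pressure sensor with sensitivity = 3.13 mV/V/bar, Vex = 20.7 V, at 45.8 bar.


Output = sensitivity * Vex * P.
Vout = 3.13 * 20.7 * 45.8
Vout = 64.791 * 45.8
Vout = 2967.43 mV

2967.43 mV


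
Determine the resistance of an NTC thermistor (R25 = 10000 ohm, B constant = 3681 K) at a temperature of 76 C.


NTC thermistor equation: Rt = R25 * exp(B * (1/T - 1/T25)).
T in Kelvin: 349.15 K, T25 = 298.15 K
1/T - 1/T25 = 1/349.15 - 1/298.15 = -0.00048992
B * (1/T - 1/T25) = 3681 * -0.00048992 = -1.8034
Rt = 10000 * exp(-1.8034) = 1647.4 ohm

1647.4 ohm


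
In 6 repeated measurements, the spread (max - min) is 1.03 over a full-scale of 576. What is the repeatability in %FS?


Repeatability = (spread / full scale) * 100%.
R = (1.03 / 576) * 100
R = 0.179 %FS

0.179 %FS


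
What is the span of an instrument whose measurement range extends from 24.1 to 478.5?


Span = upper range - lower range.
Span = 478.5 - (24.1)
Span = 454.4

454.4


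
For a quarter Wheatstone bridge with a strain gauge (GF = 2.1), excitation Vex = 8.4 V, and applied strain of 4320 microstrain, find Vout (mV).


Quarter bridge output: Vout = (GF * epsilon * Vex) / 4.
Vout = (2.1 * 4320e-6 * 8.4) / 4
Vout = 0.0762048 / 4 V
Vout = 0.0190512 V = 19.0512 mV

19.0512 mV


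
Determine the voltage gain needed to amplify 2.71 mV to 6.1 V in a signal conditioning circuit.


Gain = Vout / Vin (converting to same units).
G = 6.1 V / 2.71 mV
G = 6100.0 mV / 2.71 mV
G = 2250.92

2250.92


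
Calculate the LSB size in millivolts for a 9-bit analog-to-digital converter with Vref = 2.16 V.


The resolution (LSB) of an ADC is Vref / 2^n.
LSB = 2.16 / 2^9
LSB = 2.16 / 512
LSB = 0.00421875 V = 4.21875 mV

4.21875 mV


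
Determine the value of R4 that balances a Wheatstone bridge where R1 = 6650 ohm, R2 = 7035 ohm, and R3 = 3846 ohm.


At balance: R1*R4 = R2*R3, so R4 = R2*R3/R1.
R4 = 7035 * 3846 / 6650
R4 = 27056610 / 6650
R4 = 4068.66 ohm

4068.66 ohm


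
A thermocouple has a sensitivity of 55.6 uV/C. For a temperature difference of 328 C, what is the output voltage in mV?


The thermocouple output V = sensitivity * dT.
V = 55.6 uV/C * 328 C
V = 18236.8 uV
V = 18.237 mV

18.237 mV


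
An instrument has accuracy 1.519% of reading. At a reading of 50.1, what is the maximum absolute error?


Absolute error = (accuracy% / 100) * reading.
Error = (1.519 / 100) * 50.1
Error = 0.01519 * 50.1
Error = 0.761

0.761


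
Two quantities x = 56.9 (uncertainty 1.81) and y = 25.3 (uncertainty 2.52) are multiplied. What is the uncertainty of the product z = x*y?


For a product z = x*y, the relative uncertainty is:
uz/z = sqrt((ux/x)^2 + (uy/y)^2)
Relative uncertainties: ux/x = 1.81/56.9 = 0.03181
uy/y = 2.52/25.3 = 0.099605
z = 56.9 * 25.3 = 1439.6
uz = 1439.6 * sqrt(0.03181^2 + 0.099605^2) = 150.523

150.523


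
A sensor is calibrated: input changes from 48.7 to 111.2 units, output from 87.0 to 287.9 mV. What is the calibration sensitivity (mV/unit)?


Sensitivity = (y2 - y1) / (x2 - x1).
S = (287.9 - 87.0) / (111.2 - 48.7)
S = 200.9 / 62.5
S = 3.2144 mV/unit

3.2144 mV/unit


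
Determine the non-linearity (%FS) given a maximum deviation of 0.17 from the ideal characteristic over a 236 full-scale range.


Linearity error = (max deviation / full scale) * 100%.
Linearity = (0.17 / 236) * 100
Linearity = 0.072 %FS

0.072 %FS


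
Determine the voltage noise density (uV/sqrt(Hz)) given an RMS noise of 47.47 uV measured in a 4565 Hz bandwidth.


Noise spectral density = Vrms / sqrt(BW).
NSD = 47.47 / sqrt(4565)
NSD = 47.47 / 67.5648
NSD = 0.7026 uV/sqrt(Hz)

0.7026 uV/sqrt(Hz)


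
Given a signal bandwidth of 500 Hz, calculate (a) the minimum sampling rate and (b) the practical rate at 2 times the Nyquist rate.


By Nyquist theorem, fs_min = 2 * fmax.
fs_min = 2 * 500 = 1000 Hz
Practical rate = 2 * fs_min = 2 * 1000 = 2000 Hz

fs_min = 1000 Hz, fs_practical = 2000 Hz


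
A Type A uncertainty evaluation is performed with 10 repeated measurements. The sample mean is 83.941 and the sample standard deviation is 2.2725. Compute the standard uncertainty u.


The standard uncertainty for Type A evaluation is u = s / sqrt(n).
u = 2.2725 / sqrt(10)
u = 2.2725 / 3.1623
u = 0.7186

0.7186


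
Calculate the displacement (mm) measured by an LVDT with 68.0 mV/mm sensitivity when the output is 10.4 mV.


Displacement = Vout / sensitivity.
d = 10.4 / 68.0
d = 0.153 mm

0.153 mm


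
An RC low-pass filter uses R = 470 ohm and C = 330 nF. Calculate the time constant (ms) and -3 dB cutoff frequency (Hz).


Time constant: tau = R * C.
tau = 470 * 3.30e-07 = 0.0001551 s
tau = 0.1551 ms
Cutoff frequency: fc = 1 / (2*pi*R*C).
fc = 1 / (2*pi*0.0001551) = 1026.14 Hz

tau = 0.1551 ms, fc = 1026.14 Hz


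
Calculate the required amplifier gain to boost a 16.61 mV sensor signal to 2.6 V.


Gain = Vout / Vin (converting to same units).
G = 2.6 V / 16.61 mV
G = 2600.0 mV / 16.61 mV
G = 156.53

156.53


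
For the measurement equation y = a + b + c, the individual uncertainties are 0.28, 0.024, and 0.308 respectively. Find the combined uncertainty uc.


For a sum of independent quantities, uc = sqrt(u1^2 + u2^2 + u3^2).
uc = sqrt(0.28^2 + 0.024^2 + 0.308^2)
uc = sqrt(0.0784 + 0.000576 + 0.094864)
uc = 0.4169

0.4169


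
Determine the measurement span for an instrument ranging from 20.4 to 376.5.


Span = upper range - lower range.
Span = 376.5 - (20.4)
Span = 356.1

356.1


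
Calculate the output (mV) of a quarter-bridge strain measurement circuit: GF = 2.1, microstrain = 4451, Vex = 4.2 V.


Quarter bridge output: Vout = (GF * epsilon * Vex) / 4.
Vout = (2.1 * 4451e-6 * 4.2) / 4
Vout = 0.03925782 / 4 V
Vout = 0.00981446 V = 9.8145 mV

9.8145 mV


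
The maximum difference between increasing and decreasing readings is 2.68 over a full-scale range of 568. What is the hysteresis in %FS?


Hysteresis = (max difference / full scale) * 100%.
H = (2.68 / 568) * 100
H = 0.472 %FS

0.472 %FS


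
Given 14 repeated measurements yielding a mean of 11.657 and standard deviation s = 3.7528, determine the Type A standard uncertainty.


The standard uncertainty for Type A evaluation is u = s / sqrt(n).
u = 3.7528 / sqrt(14)
u = 3.7528 / 3.7417
u = 1.003

1.003


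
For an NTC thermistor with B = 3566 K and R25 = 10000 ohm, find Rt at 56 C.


NTC thermistor equation: Rt = R25 * exp(B * (1/T - 1/T25)).
T in Kelvin: 329.15 K, T25 = 298.15 K
1/T - 1/T25 = 1/329.15 - 1/298.15 = -0.00031589
B * (1/T - 1/T25) = 3566 * -0.00031589 = -1.1265
Rt = 10000 * exp(-1.1265) = 3241.8 ohm

3241.8 ohm


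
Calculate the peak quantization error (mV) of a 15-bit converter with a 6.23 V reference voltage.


The maximum quantization error is +/- LSB/2.
LSB = Vref / 2^n = 6.23 / 32768 = 0.00019012 V
Max error = LSB / 2 = 0.00019012 / 2 = 9.506e-05 V
Max error = 0.0951 mV

0.0951 mV


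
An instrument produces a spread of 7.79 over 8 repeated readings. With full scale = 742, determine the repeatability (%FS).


Repeatability = (spread / full scale) * 100%.
R = (7.79 / 742) * 100
R = 1.05 %FS

1.05 %FS


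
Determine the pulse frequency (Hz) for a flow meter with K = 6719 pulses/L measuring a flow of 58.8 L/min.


Frequency = K * Q / 60 (converting L/min to L/s).
f = 6719 * 58.8 / 60
f = 395077.2 / 60
f = 6584.62 Hz

6584.62 Hz


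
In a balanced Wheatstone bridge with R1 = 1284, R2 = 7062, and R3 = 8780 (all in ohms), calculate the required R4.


At balance: R1*R4 = R2*R3, so R4 = R2*R3/R1.
R4 = 7062 * 8780 / 1284
R4 = 62004360 / 1284
R4 = 48290.0 ohm

48290.0 ohm


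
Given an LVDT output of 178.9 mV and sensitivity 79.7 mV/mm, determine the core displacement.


Displacement = Vout / sensitivity.
d = 178.9 / 79.7
d = 2.245 mm

2.245 mm


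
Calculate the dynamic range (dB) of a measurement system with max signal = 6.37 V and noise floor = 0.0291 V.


Dynamic range = 20 * log10(Vmax / Vnoise).
DR = 20 * log10(6.37 / 0.0291)
DR = 20 * log10(218.9)
DR = 46.8 dB

46.8 dB


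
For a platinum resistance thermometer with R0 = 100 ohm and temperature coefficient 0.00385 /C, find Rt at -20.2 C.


The RTD equation: Rt = R0 * (1 + alpha * T).
Rt = 100 * (1 + 0.00385 * -20.2)
Rt = 100 * (1 + -0.07777)
Rt = 100 * 0.92223
Rt = 92.223 ohm

92.223 ohm


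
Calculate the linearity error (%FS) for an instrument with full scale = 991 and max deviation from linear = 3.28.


Linearity error = (max deviation / full scale) * 100%.
Linearity = (3.28 / 991) * 100
Linearity = 0.331 %FS

0.331 %FS


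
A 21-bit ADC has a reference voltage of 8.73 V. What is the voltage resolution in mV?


The resolution (LSB) of an ADC is Vref / 2^n.
LSB = 8.73 / 2^21
LSB = 8.73 / 2097152
LSB = 4.16e-06 V = 0.00416279 mV

0.00416279 mV


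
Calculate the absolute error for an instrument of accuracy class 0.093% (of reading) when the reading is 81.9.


Absolute error = (accuracy% / 100) * reading.
Error = (0.093 / 100) * 81.9
Error = 0.00093 * 81.9
Error = 0.0762

0.0762


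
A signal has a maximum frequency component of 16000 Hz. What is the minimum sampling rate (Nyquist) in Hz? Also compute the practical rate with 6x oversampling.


By Nyquist theorem, fs_min = 2 * fmax.
fs_min = 2 * 16000 = 32000 Hz
Practical rate = 6 * fs_min = 6 * 32000 = 192000 Hz

fs_min = 32000 Hz, fs_practical = 192000 Hz


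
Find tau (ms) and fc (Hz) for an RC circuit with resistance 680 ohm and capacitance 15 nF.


Time constant: tau = R * C.
tau = 680 * 1.50e-08 = 1.02e-05 s
tau = 0.0102 ms
Cutoff frequency: fc = 1 / (2*pi*R*C).
fc = 1 / (2*pi*1.02e-05) = 15603.43 Hz

tau = 0.0102 ms, fc = 15603.43 Hz


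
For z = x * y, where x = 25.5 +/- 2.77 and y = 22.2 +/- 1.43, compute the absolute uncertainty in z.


For a product z = x*y, the relative uncertainty is:
uz/z = sqrt((ux/x)^2 + (uy/y)^2)
Relative uncertainties: ux/x = 2.77/25.5 = 0.108627
uy/y = 1.43/22.2 = 0.064414
z = 25.5 * 22.2 = 566.1
uz = 566.1 * sqrt(0.108627^2 + 0.064414^2) = 71.493

71.493


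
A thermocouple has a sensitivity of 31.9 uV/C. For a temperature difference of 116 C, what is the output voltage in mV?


The thermocouple output V = sensitivity * dT.
V = 31.9 uV/C * 116 C
V = 3700.4 uV
V = 3.7 mV

3.7 mV


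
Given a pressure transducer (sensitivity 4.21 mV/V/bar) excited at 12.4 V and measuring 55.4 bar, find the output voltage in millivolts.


Output = sensitivity * Vex * P.
Vout = 4.21 * 12.4 * 55.4
Vout = 52.204 * 55.4
Vout = 2892.1 mV

2892.1 mV


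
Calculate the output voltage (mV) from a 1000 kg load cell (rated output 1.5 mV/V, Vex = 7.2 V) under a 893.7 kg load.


Vout = rated_output * Vex * (load / capacity).
Vout = 1.5 * 7.2 * (893.7 / 1000)
Vout = 1.5 * 7.2 * 0.8937
Vout = 9.652 mV

9.652 mV


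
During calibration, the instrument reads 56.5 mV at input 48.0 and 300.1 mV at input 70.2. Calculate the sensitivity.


Sensitivity = (y2 - y1) / (x2 - x1).
S = (300.1 - 56.5) / (70.2 - 48.0)
S = 243.6 / 22.2
S = 10.973 mV/unit

10.973 mV/unit


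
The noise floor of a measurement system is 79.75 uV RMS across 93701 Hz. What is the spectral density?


Noise spectral density = Vrms / sqrt(BW).
NSD = 79.75 / sqrt(93701)
NSD = 79.75 / 306.1062
NSD = 0.2605 uV/sqrt(Hz)

0.2605 uV/sqrt(Hz)


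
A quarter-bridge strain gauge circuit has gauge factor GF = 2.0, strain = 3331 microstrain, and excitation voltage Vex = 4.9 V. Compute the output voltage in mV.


Quarter bridge output: Vout = (GF * epsilon * Vex) / 4.
Vout = (2.0 * 3331e-6 * 4.9) / 4
Vout = 0.0326438 / 4 V
Vout = 0.00816095 V = 8.1609 mV

8.1609 mV


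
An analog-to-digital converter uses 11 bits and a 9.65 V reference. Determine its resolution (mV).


The resolution (LSB) of an ADC is Vref / 2^n.
LSB = 9.65 / 2^11
LSB = 9.65 / 2048
LSB = 0.00471191 V = 4.71191406 mV

4.71191406 mV


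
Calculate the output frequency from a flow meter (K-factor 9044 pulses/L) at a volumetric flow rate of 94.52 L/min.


Frequency = K * Q / 60 (converting L/min to L/s).
f = 9044 * 94.52 / 60
f = 854838.88 / 60
f = 14247.31 Hz

14247.31 Hz


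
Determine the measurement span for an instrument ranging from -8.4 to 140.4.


Span = upper range - lower range.
Span = 140.4 - (-8.4)
Span = 148.8

148.8


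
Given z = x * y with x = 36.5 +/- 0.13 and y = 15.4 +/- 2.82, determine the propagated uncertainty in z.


For a product z = x*y, the relative uncertainty is:
uz/z = sqrt((ux/x)^2 + (uy/y)^2)
Relative uncertainties: ux/x = 0.13/36.5 = 0.003562
uy/y = 2.82/15.4 = 0.183117
z = 36.5 * 15.4 = 562.1
uz = 562.1 * sqrt(0.003562^2 + 0.183117^2) = 102.949

102.949


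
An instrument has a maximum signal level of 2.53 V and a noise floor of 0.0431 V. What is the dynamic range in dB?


Dynamic range = 20 * log10(Vmax / Vnoise).
DR = 20 * log10(2.53 / 0.0431)
DR = 20 * log10(58.7)
DR = 35.37 dB

35.37 dB


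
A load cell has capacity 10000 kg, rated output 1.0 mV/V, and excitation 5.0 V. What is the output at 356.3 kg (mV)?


Vout = rated_output * Vex * (load / capacity).
Vout = 1.0 * 5.0 * (356.3 / 10000)
Vout = 1.0 * 5.0 * 0.03563
Vout = 0.178 mV

0.178 mV


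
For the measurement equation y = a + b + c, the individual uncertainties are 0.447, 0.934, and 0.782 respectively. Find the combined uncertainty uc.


For a sum of independent quantities, uc = sqrt(u1^2 + u2^2 + u3^2).
uc = sqrt(0.447^2 + 0.934^2 + 0.782^2)
uc = sqrt(0.199809 + 0.872356 + 0.611524)
uc = 1.2976

1.2976


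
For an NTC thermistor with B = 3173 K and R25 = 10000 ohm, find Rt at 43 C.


NTC thermistor equation: Rt = R25 * exp(B * (1/T - 1/T25)).
T in Kelvin: 316.15 K, T25 = 298.15 K
1/T - 1/T25 = 1/316.15 - 1/298.15 = -0.00019096
B * (1/T - 1/T25) = 3173 * -0.00019096 = -0.6059
Rt = 10000 * exp(-0.6059) = 5455.7 ohm

5455.7 ohm


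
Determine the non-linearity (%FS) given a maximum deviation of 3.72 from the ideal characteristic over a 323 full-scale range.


Linearity error = (max deviation / full scale) * 100%.
Linearity = (3.72 / 323) * 100
Linearity = 1.152 %FS

1.152 %FS


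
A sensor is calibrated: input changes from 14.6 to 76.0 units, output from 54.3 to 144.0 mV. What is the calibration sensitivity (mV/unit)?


Sensitivity = (y2 - y1) / (x2 - x1).
S = (144.0 - 54.3) / (76.0 - 14.6)
S = 89.7 / 61.4
S = 1.4609 mV/unit

1.4609 mV/unit


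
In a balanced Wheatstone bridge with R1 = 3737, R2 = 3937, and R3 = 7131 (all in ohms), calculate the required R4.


At balance: R1*R4 = R2*R3, so R4 = R2*R3/R1.
R4 = 3937 * 7131 / 3737
R4 = 28074747 / 3737
R4 = 7512.64 ohm

7512.64 ohm


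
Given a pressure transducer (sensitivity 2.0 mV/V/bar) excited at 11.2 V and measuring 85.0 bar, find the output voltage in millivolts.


Output = sensitivity * Vex * P.
Vout = 2.0 * 11.2 * 85.0
Vout = 22.4 * 85.0
Vout = 1904.0 mV

1904.0 mV


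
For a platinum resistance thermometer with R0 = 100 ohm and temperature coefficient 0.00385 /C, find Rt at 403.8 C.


The RTD equation: Rt = R0 * (1 + alpha * T).
Rt = 100 * (1 + 0.00385 * 403.8)
Rt = 100 * (1 + 1.55463)
Rt = 100 * 2.55463
Rt = 255.463 ohm

255.463 ohm


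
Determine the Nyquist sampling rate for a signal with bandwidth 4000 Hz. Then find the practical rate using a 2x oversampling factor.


By Nyquist theorem, fs_min = 2 * fmax.
fs_min = 2 * 4000 = 8000 Hz
Practical rate = 2 * fs_min = 2 * 8000 = 16000 Hz

fs_min = 8000 Hz, fs_practical = 16000 Hz


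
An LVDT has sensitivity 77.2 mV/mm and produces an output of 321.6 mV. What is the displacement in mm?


Displacement = Vout / sensitivity.
d = 321.6 / 77.2
d = 4.166 mm

4.166 mm


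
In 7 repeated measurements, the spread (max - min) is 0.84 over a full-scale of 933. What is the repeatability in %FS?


Repeatability = (spread / full scale) * 100%.
R = (0.84 / 933) * 100
R = 0.09 %FS

0.09 %FS


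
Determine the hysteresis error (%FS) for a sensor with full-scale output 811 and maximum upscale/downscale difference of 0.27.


Hysteresis = (max difference / full scale) * 100%.
H = (0.27 / 811) * 100
H = 0.033 %FS

0.033 %FS


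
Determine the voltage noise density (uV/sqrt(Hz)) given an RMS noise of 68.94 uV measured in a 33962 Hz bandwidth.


Noise spectral density = Vrms / sqrt(BW).
NSD = 68.94 / sqrt(33962)
NSD = 68.94 / 184.2878
NSD = 0.3741 uV/sqrt(Hz)

0.3741 uV/sqrt(Hz)


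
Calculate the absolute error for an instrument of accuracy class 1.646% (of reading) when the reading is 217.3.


Absolute error = (accuracy% / 100) * reading.
Error = (1.646 / 100) * 217.3
Error = 0.01646 * 217.3
Error = 3.5768

3.5768


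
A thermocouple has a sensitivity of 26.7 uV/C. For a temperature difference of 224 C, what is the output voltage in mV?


The thermocouple output V = sensitivity * dT.
V = 26.7 uV/C * 224 C
V = 5980.8 uV
V = 5.981 mV

5.981 mV


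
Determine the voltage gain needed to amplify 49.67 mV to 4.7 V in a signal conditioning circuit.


Gain = Vout / Vin (converting to same units).
G = 4.7 V / 49.67 mV
G = 4700.0 mV / 49.67 mV
G = 94.62

94.62


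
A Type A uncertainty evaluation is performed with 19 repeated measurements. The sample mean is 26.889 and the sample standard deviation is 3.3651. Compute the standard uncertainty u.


The standard uncertainty for Type A evaluation is u = s / sqrt(n).
u = 3.3651 / sqrt(19)
u = 3.3651 / 4.3589
u = 0.772

0.772


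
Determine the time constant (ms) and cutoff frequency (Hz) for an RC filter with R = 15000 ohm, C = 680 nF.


Time constant: tau = R * C.
tau = 15000 * 6.80e-07 = 0.0102 s
tau = 10.2 ms
Cutoff frequency: fc = 1 / (2*pi*R*C).
fc = 1 / (2*pi*0.0102) = 15.6 Hz

tau = 10.2 ms, fc = 15.6 Hz


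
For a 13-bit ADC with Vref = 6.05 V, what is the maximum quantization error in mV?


The maximum quantization error is +/- LSB/2.
LSB = Vref / 2^n = 6.05 / 8192 = 0.00073853 V
Max error = LSB / 2 = 0.00073853 / 2 = 0.00036926 V
Max error = 0.3693 mV

0.3693 mV


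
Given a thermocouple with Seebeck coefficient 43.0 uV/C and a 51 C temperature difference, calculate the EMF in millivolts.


The thermocouple output V = sensitivity * dT.
V = 43.0 uV/C * 51 C
V = 2193.0 uV
V = 2.193 mV

2.193 mV


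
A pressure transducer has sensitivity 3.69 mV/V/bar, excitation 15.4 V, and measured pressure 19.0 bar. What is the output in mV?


Output = sensitivity * Vex * P.
Vout = 3.69 * 15.4 * 19.0
Vout = 56.826 * 19.0
Vout = 1079.69 mV

1079.69 mV


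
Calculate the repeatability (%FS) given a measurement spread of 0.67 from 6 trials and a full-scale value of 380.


Repeatability = (spread / full scale) * 100%.
R = (0.67 / 380) * 100
R = 0.176 %FS

0.176 %FS


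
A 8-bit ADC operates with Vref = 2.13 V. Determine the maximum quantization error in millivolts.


The maximum quantization error is +/- LSB/2.
LSB = Vref / 2^n = 2.13 / 256 = 0.00832031 V
Max error = LSB / 2 = 0.00832031 / 2 = 0.00416016 V
Max error = 4.1602 mV

4.1602 mV


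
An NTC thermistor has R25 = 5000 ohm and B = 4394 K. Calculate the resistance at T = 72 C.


NTC thermistor equation: Rt = R25 * exp(B * (1/T - 1/T25)).
T in Kelvin: 345.15 K, T25 = 298.15 K
1/T - 1/T25 = 1/345.15 - 1/298.15 = -0.00045673
B * (1/T - 1/T25) = 4394 * -0.00045673 = -2.0069
Rt = 5000 * exp(-2.0069) = 672.1 ohm

672.1 ohm


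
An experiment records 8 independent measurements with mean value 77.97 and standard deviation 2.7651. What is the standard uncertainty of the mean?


The standard uncertainty for Type A evaluation is u = s / sqrt(n).
u = 2.7651 / sqrt(8)
u = 2.7651 / 2.8284
u = 0.9776

0.9776


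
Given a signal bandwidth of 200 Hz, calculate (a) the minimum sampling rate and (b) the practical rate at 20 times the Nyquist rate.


By Nyquist theorem, fs_min = 2 * fmax.
fs_min = 2 * 200 = 400 Hz
Practical rate = 20 * fs_min = 20 * 400 = 8000 Hz

fs_min = 400 Hz, fs_practical = 8000 Hz


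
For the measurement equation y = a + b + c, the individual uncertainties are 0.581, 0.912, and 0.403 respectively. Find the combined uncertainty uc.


For a sum of independent quantities, uc = sqrt(u1^2 + u2^2 + u3^2).
uc = sqrt(0.581^2 + 0.912^2 + 0.403^2)
uc = sqrt(0.337561 + 0.831744 + 0.162409)
uc = 1.154

1.154


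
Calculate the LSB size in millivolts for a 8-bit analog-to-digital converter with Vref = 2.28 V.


The resolution (LSB) of an ADC is Vref / 2^n.
LSB = 2.28 / 2^8
LSB = 2.28 / 256
LSB = 0.00890625 V = 8.90625 mV

8.90625 mV


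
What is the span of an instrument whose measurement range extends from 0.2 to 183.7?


Span = upper range - lower range.
Span = 183.7 - (0.2)
Span = 183.5

183.5


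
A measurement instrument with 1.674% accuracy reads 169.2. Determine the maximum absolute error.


Absolute error = (accuracy% / 100) * reading.
Error = (1.674 / 100) * 169.2
Error = 0.01674 * 169.2
Error = 2.8324

2.8324


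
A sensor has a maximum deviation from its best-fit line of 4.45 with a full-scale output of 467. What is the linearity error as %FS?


Linearity error = (max deviation / full scale) * 100%.
Linearity = (4.45 / 467) * 100
Linearity = 0.953 %FS

0.953 %FS


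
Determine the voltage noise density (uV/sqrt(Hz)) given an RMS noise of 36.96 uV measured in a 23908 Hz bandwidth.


Noise spectral density = Vrms / sqrt(BW).
NSD = 36.96 / sqrt(23908)
NSD = 36.96 / 154.6221
NSD = 0.239 uV/sqrt(Hz)

0.239 uV/sqrt(Hz)


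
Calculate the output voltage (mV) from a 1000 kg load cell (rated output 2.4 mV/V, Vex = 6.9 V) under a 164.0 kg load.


Vout = rated_output * Vex * (load / capacity).
Vout = 2.4 * 6.9 * (164.0 / 1000)
Vout = 2.4 * 6.9 * 0.164
Vout = 2.716 mV

2.716 mV


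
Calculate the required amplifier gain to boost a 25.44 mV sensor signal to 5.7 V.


Gain = Vout / Vin (converting to same units).
G = 5.7 V / 25.44 mV
G = 5700.0 mV / 25.44 mV
G = 224.06

224.06


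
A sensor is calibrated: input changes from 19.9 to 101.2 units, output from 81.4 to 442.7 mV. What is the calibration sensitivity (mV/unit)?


Sensitivity = (y2 - y1) / (x2 - x1).
S = (442.7 - 81.4) / (101.2 - 19.9)
S = 361.3 / 81.3
S = 4.444 mV/unit

4.444 mV/unit


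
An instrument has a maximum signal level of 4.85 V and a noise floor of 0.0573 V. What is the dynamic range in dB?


Dynamic range = 20 * log10(Vmax / Vnoise).
DR = 20 * log10(4.85 / 0.0573)
DR = 20 * log10(84.64)
DR = 38.55 dB

38.55 dB


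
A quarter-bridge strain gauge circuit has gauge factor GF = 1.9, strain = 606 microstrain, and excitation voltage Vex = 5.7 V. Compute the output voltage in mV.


Quarter bridge output: Vout = (GF * epsilon * Vex) / 4.
Vout = (1.9 * 606e-6 * 5.7) / 4
Vout = 0.00656298 / 4 V
Vout = 0.00164074 V = 1.6407 mV

1.6407 mV


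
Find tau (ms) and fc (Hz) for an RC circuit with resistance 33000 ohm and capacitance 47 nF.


Time constant: tau = R * C.
tau = 33000 * 4.70e-08 = 0.001551 s
tau = 1.551 ms
Cutoff frequency: fc = 1 / (2*pi*R*C).
fc = 1 / (2*pi*0.001551) = 102.61 Hz

tau = 1.551 ms, fc = 102.61 Hz


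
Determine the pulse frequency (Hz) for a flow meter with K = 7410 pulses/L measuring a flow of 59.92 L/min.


Frequency = K * Q / 60 (converting L/min to L/s).
f = 7410 * 59.92 / 60
f = 444007.2 / 60
f = 7400.12 Hz

7400.12 Hz


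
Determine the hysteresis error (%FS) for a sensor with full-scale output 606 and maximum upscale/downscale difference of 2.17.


Hysteresis = (max difference / full scale) * 100%.
H = (2.17 / 606) * 100
H = 0.358 %FS

0.358 %FS


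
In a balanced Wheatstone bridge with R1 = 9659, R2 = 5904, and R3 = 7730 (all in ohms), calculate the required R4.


At balance: R1*R4 = R2*R3, so R4 = R2*R3/R1.
R4 = 5904 * 7730 / 9659
R4 = 45637920 / 9659
R4 = 4724.91 ohm

4724.91 ohm


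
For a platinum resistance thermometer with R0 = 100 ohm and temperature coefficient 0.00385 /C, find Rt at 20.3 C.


The RTD equation: Rt = R0 * (1 + alpha * T).
Rt = 100 * (1 + 0.00385 * 20.3)
Rt = 100 * (1 + 0.078155)
Rt = 100 * 1.078155
Rt = 107.816 ohm

107.816 ohm


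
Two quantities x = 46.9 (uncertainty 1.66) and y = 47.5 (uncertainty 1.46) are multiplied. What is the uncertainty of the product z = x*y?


For a product z = x*y, the relative uncertainty is:
uz/z = sqrt((ux/x)^2 + (uy/y)^2)
Relative uncertainties: ux/x = 1.66/46.9 = 0.035394
uy/y = 1.46/47.5 = 0.030737
z = 46.9 * 47.5 = 2227.8
uz = 2227.8 * sqrt(0.035394^2 + 0.030737^2) = 104.432

104.432


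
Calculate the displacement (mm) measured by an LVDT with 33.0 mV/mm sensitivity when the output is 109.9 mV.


Displacement = Vout / sensitivity.
d = 109.9 / 33.0
d = 3.33 mm

3.33 mm


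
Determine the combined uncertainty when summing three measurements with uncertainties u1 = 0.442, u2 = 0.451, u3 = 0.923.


For a sum of independent quantities, uc = sqrt(u1^2 + u2^2 + u3^2).
uc = sqrt(0.442^2 + 0.451^2 + 0.923^2)
uc = sqrt(0.195364 + 0.203401 + 0.851929)
uc = 1.1183

1.1183


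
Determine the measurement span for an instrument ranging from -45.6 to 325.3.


Span = upper range - lower range.
Span = 325.3 - (-45.6)
Span = 370.9

370.9


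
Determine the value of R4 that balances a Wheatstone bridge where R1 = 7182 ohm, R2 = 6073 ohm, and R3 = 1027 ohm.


At balance: R1*R4 = R2*R3, so R4 = R2*R3/R1.
R4 = 6073 * 1027 / 7182
R4 = 6236971 / 7182
R4 = 868.42 ohm

868.42 ohm


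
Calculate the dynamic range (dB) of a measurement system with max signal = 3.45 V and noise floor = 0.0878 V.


Dynamic range = 20 * log10(Vmax / Vnoise).
DR = 20 * log10(3.45 / 0.0878)
DR = 20 * log10(39.29)
DR = 31.89 dB

31.89 dB
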